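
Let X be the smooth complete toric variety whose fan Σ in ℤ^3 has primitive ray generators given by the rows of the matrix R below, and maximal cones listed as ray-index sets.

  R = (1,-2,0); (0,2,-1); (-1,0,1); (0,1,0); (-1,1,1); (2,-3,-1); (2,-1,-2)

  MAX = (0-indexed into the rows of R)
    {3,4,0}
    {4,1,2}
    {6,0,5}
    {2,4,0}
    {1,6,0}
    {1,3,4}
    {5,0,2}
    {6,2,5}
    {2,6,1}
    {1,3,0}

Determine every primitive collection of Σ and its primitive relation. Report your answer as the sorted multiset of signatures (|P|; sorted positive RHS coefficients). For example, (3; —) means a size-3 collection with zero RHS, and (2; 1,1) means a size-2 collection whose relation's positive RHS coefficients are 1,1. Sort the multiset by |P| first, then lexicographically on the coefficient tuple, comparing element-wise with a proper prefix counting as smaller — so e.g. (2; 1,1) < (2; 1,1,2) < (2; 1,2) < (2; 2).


9 collections generate NE(X_Σ); each relation:

  {1,5}:  v_{1} + v_{5} = v_{6} ; sig = (2; 1)
  {2,3}:  v_{2} + v_{3} = v_{4} ; sig = (2; 1)
  {4,5}:  v_{4} + v_{5} = v_{0} ; sig = (2; 1)
  {4,6}:  v_{4} + v_{6} = v_{0} + v_{1} ; sig = (2; 1,1)
  {3,5}:  v_{3} + v_{5} = 2·v_{0} + v_{1} ; sig = (2; 1,2)
  {3,6}:  v_{3} + v_{6} = 2·v_{0} + 2·v_{1} ; sig = (2; 2,2)
  {0,1,2}:  v_{0} + v_{1} + v_{2} = 0 ; sig = (3; —)
  {0,1,4}:  v_{0} + v_{1} + v_{4} = v_{3} ; sig = (3; 1)
  {0,2,6}:  v_{0} + v_{2} + v_{6} = v_{5} ; sig = (3; 1)

Sorted signature multiset PRS(X):
[(2; 1), (2; 1), (2; 1), (2; 1,1), (2; 1,2), (2; 2,2), (3; —), (3; 1), (3; 1)]


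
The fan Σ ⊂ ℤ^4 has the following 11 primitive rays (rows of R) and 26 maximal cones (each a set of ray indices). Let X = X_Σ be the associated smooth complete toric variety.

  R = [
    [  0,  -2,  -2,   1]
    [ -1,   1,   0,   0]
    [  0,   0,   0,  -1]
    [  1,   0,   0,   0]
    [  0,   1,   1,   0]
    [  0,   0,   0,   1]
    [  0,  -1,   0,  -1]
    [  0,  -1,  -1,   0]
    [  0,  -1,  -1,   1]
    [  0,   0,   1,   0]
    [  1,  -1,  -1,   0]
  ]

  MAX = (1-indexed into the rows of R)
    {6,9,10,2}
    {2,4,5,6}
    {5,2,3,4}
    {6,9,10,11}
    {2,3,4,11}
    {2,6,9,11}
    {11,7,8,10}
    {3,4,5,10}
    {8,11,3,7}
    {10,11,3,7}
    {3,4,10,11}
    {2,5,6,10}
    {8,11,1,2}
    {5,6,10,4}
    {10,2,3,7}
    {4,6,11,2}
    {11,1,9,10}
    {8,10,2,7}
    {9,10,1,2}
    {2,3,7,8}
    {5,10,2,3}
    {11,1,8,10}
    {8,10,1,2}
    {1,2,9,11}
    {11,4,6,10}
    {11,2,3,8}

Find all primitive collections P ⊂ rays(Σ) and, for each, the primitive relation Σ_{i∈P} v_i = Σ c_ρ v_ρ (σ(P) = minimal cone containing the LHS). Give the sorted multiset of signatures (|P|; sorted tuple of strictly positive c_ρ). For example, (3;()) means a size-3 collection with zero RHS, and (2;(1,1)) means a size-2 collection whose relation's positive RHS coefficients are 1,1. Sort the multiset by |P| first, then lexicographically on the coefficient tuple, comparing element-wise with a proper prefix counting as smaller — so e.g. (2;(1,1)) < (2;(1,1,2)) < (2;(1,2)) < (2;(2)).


22 collections generate NE(X_Σ); each relation:

  P = {3,6}:  v_{3} + v_{6} = 0 ; sig = (2;())
  P = {5,8}:  v_{5} + v_{8} = 0 ; sig = (2;())
  P = {1,5}:  v_{1} + v_{5} = v_{9} ; sig = (2;(1))
  P = {3,9}:  v_{3} + v_{9} = v_{8} ; sig = (2;(1))
  P = {4,8}:  v_{4} + v_{8} = v_{11} ; sig = (2;(1))
  P = {5,9}:  v_{5} + v_{9} = v_{6} ; sig = (2;(1))
  P = {5,11}:  v_{5} + v_{11} = v_{4} ; sig = (2;(1))
  P = {6,8}:  v_{6} + v_{8} = v_{9} ; sig = (2;(1))
  P = {8,9}:  v_{8} + v_{9} = v_{1} ; sig = (2;(1))
  P = {1,4}:  v_{1} + v_{4} = v_{9} + v_{11} ; sig = (2;(1,1))
  P = {4,9}:  v_{4} + v_{9} = v_{6} + v_{11} ; sig = (2;(1,1))
  P = {5,7}:  v_{5} + v_{7} = v_{3} + v_{10} ; sig = (2;(1,1))
  P = {6,7}:  v_{6} + v_{7} = v_{8} + v_{10} ; sig = (2;(1,1))
  P = {4,7}:  v_{4} + v_{7} = v_{3} + v_{10} + v_{11} ; sig = (2;(1,1,1))
  P = {7,9}:  v_{7} + v_{9} = 2·v_{8} + v_{10} ; sig = (2;(1,2))
  P = {1,7}:  v_{1} + v_{7} = 3·v_{8} + v_{10} ; sig = (2;(1,3))
  P = {1,3}:  v_{1} + v_{3} = 2·v_{8} ; sig = (2;(2))
  P = {1,6}:  v_{1} + v_{6} = 2·v_{9} ; sig = (2;(2))
  P = {2,10,11}:  v_{2} + v_{10} + v_{11} = 0 ; sig = (3;())
  P = {2,4,10}:  v_{2} + v_{4} + v_{10} = v_{5} ; sig = (3;(1))
  P = {3,8,10}:  v_{3} + v_{8} + v_{10} = v_{7} ; sig = (3;(1))
  P = {2,7,11}:  v_{2} + v_{7} + v_{11} = v_{3} + v_{8} ; sig = (3;(1,1))

Sorted signature multiset PRS(X):
[(2;()), (2;()), (2;(1)), (2;(1)), (2;(1)), (2;(1)), (2;(1)), (2;(1)), (2;(1)), (2;(1,1)), (2;(1,1)), (2;(1,1)), (2;(1,1)), (2;(1,1,1)), (2;(1,2)), (2;(1,3)), (2;(2)), (2;(2)), (3;()), (3;(1)), (3;(1)), (3;(1,1))]


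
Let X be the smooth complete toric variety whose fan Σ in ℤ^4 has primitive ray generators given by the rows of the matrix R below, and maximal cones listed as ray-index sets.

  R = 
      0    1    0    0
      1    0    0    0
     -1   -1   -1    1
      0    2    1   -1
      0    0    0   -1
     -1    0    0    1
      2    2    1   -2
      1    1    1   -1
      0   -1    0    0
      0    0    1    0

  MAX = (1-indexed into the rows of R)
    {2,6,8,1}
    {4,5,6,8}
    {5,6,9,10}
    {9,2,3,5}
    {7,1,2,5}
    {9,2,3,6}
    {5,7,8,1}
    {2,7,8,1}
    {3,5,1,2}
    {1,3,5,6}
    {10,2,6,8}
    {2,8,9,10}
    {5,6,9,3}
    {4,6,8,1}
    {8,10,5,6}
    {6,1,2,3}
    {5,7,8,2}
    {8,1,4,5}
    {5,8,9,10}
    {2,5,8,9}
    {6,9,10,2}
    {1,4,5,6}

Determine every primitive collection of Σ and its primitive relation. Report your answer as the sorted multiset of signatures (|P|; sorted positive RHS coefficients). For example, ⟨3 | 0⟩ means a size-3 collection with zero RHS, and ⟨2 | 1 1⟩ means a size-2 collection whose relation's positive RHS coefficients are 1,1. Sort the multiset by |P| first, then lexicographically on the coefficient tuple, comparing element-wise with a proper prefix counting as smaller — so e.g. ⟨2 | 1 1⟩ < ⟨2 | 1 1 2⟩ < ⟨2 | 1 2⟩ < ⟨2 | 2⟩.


Minimal non-faces — 18 found among 10 rays, 22 max cones:

  P={1,9}:  v_{1} + v_{9} = 0  →  sig = ⟨2 | 0⟩
  P={3,8}:  v_{3} + v_{8} = 0  →  sig = ⟨2 | 0⟩
  P={1,10}:  v_{1} + v_{10} = v_{6} + v_{8}  →  sig = ⟨2 | 1 1⟩
  P={2,4}:  v_{2} + v_{4} = v_{1} + v_{8}  →  sig = ⟨2 | 1 1⟩
  P={3,10}:  v_{3} + v_{10} = v_{6} + v_{9}  →  sig = ⟨2 | 1 1⟩
  P={6,7}:  v_{6} + v_{7} = v_{1} + v_{8}  →  sig = ⟨2 | 1 1⟩
  P={3,4}:  v_{3} + v_{4} = v_{1} + v_{5} + v_{6}  →  sig = ⟨2 | 1 1 1⟩
  P={3,7}:  v_{3} + v_{7} = v_{1} + v_{2} + v_{5}  →  sig = ⟨2 | 1 1 1⟩
  P={4,9}:  v_{4} + v_{9} = v_{5} + v_{6} + v_{8}  →  sig = ⟨2 | 1 1 1⟩
  P={7,9}:  v_{7} + v_{9} = v_{2} + v_{5} + v_{8}  →  sig = ⟨2 | 1 1 1⟩
  P={4,7}:  v_{4} + v_{7} = 2·v_{1} + v_{5} + 2·v_{8}  →  sig = ⟨2 | 1 2 2⟩
  P={4,10}:  v_{4} + v_{10} = v_{5} + 2·v_{6} + 2·v_{8}  →  sig = ⟨2 | 1 2 2⟩
  P={7,10}:  v_{7} + v_{10} = 2·v_{8}  →  sig = ⟨2 | 2⟩
  P={2,5,6}:  v_{2} + v_{5} + v_{6} = 0  →  sig = ⟨3 | 0⟩
  P={6,8,9}:  v_{6} + v_{8} + v_{9} = v_{10}  →  sig = ⟨3 | 1⟩
  P={2,5,10}:  v_{2} + v_{5} + v_{10} = v_{8} + v_{9}  →  sig = ⟨3 | 1 1⟩
  P={1,2,5,8}:  v_{1} + v_{2} + v_{5} + v_{8} = v_{7}  →  sig = ⟨4 | 1⟩
  P={1,5,6,8}:  v_{1} + v_{5} + v_{6} + v_{8} = v_{4}  →  sig = ⟨4 | 1⟩

Hence PRS(X_Σ) =
    |P|=2: 13 collections, coeffs (), (), (1,1), (1,1), (1,1), (1,1), (1,1,1), (1,1,1), (1,1,1), (1,1,1), (1,2,2), (1,2,2), (2)
    |P|=3: 3 collections, coeffs (), (1), (1,1)
    |P|=4: 2 collections, coeffs (1), (1)


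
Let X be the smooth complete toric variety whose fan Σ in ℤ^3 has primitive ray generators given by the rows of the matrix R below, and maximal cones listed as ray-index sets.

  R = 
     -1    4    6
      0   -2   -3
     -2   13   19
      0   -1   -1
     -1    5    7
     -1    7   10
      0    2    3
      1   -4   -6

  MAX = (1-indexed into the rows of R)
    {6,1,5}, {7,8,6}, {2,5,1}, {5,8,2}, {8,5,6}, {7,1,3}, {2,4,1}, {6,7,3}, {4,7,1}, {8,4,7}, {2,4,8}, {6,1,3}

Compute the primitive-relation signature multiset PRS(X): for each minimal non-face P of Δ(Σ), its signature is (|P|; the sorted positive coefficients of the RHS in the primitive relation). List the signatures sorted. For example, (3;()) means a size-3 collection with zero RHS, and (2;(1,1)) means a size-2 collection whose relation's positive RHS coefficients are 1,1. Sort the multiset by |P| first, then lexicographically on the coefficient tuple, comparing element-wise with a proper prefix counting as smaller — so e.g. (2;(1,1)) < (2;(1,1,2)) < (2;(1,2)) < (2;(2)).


Σ has 11 primitive collections:

  • {1,8}:  v_{1} + v_{8} = 0  ⇒ sig = (2;())
  • {2,7}:  v_{2} + v_{7} = 0  ⇒ sig = (2;())
  • {2,6}:  v_{2} + v_{6} = v_{5}  ⇒ sig = (2;(1))
  • {4,5}:  v_{4} + v_{5} = v_{1}  ⇒ sig = (2;(1))
  • {5,7}:  v_{5} + v_{7} = v_{6}  ⇒ sig = (2;(1))
  • {2,3}:  v_{2} + v_{3} = v_{1} + v_{6}  ⇒ sig = (2;(1,1))
  • {3,8}:  v_{3} + v_{8} = v_{6} + v_{7}  ⇒ sig = (2;(1,1))
  • {4,6}:  v_{4} + v_{6} = v_{1} + v_{7}  ⇒ sig = (2;(1,1))
  • {3,5}:  v_{3} + v_{5} = v_{1} + 2·v_{6}  ⇒ sig = (2;(1,2))
  • {3,4}:  v_{3} + v_{4} = 2·v_{1} + 2·v_{7}  ⇒ sig = (2;(2,2))
  • {1,6,7}:  v_{1} + v_{6} + v_{7} = v_{3}  ⇒ sig = (3;(1))

Sorted signature multiset PRS(X):
[(2;()), (2;()), (2;(1)), (2;(1)), (2;(1)), (2;(1,1)), (2;(1,1)), (2;(1,1)), (2;(1,2)), (2;(2,2)), (3;(1))]


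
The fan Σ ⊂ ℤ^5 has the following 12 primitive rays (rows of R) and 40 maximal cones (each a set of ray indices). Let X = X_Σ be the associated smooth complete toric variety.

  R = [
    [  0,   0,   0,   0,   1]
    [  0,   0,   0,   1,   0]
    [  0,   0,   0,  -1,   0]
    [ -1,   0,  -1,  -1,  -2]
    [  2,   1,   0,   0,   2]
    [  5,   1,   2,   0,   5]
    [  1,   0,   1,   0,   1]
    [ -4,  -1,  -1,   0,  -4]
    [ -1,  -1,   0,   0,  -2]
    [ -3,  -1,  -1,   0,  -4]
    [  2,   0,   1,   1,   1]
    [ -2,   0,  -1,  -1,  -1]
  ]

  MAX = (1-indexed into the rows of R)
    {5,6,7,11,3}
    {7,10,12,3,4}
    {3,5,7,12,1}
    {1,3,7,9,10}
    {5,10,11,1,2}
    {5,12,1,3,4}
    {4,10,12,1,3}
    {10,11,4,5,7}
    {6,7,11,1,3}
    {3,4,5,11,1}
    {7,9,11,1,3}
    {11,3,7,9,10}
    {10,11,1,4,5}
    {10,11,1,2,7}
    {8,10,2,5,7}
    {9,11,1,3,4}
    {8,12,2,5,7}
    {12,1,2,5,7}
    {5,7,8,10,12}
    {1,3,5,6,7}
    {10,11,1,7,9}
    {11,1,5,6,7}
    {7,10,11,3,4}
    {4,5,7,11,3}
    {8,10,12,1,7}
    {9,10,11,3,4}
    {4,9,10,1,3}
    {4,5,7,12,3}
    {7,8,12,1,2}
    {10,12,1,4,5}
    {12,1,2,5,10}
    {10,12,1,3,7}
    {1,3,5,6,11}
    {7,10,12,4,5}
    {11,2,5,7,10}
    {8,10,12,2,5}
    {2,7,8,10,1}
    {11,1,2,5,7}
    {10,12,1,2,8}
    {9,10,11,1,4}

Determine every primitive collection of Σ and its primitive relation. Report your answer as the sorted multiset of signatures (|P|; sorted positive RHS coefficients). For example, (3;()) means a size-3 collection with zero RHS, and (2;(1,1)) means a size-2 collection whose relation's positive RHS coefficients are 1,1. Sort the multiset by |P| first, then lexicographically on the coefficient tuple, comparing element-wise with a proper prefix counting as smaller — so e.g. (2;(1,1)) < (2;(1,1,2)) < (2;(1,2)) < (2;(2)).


24 collections generate NE(X_Σ); each relation:

  P = {2,3}:  v_{2} + v_{3} = 0  so sig = (2;())
  P = {11,12}:  v_{11} + v_{12} = 0  so sig = (2;())
  P = {6,8}:  v_{6} + v_{8} = v_{7}  so sig = (2;(1))
  P = {2,4}:  v_{2} + v_{4} = v_{5} + v_{10}  so sig = (2;(1,1))
  P = {6,10}:  v_{6} + v_{10} = v_{3} + v_{11}  so sig = (2;(1,1))
  P = {2,9}:  v_{2} + v_{9} = v_{1} + v_{10} + v_{11}  so sig = (2;(1,1,1))
  P = {3,8}:  v_{3} + v_{8} = v_{7} + v_{10} + v_{12}  so sig = (2;(1,1,1))
  P = {5,9}:  v_{5} + v_{9} = v_{1} + v_{4} + v_{11}  so sig = (2;(1,1,1))
  P = {8,11}:  v_{8} + v_{11} = v_{2} + v_{7} + v_{10}  so sig = (2;(1,1,1))
  P = {9,12}:  v_{9} + v_{12} = v_{1} + v_{3} + v_{10}  so sig = (2;(1,1,1))
  P = {2,6}:  v_{2} + v_{6} = v_{1} + v_{5} + v_{7} + v_{11}  so sig = (2;(1,1,1,1))
  P = {6,12}:  v_{6} + v_{12} = v_{1} + v_{3} + v_{5} + v_{7}  so sig = (2;(1,1,1,1))
  P = {4,8}:  v_{4} + v_{8} = v_{5} + v_{7} + 2·v_{10} + v_{12}  so sig = (2;(1,1,1,2))
  P = {4,6}:  v_{4} + v_{6} = 2·v_{3} + v_{5} + v_{11}  so sig = (2;(1,1,2))
  P = {8,9}:  v_{8} + v_{9} = v_{1} + v_{7} + 2·v_{10}  so sig = (2;(1,1,2))
  P = {6,9}:  v_{6} + v_{9} = v_{1} + 2·v_{3} + 2·v_{11}  so sig = (2;(1,2,2))
  P = {1,4,7}:  v_{1} + v_{4} + v_{7} = v_{3}  so sig = (3;(1))
  P = {3,5,10}:  v_{3} + v_{5} + v_{10} = v_{4}  so sig = (3;(1))
  P = {1,5,8}:  v_{1} + v_{5} + v_{8} = v_{2} + v_{12}  so sig = (3;(1,1))
  P = {4,7,9}:  v_{4} + v_{7} + v_{9} = 2·v_{3} + v_{10} + v_{11}  so sig = (3;(1,1,2))
  P = {1,5,7,10}:  v_{1} + v_{5} + v_{7} + v_{10} = 0  so sig = (4;())
  P = {1,3,10,11}:  v_{1} + v_{3} + v_{10} + v_{11} = v_{9}  so sig = (4;(1))
  P = {2,7,10,12}:  v_{2} + v_{7} + v_{10} + v_{12} = v_{8}  so sig = (4;(1))
  P = {1,3,5,7,11}:  v_{1} + v_{3} + v_{5} + v_{7} + v_{11} = v_{6}  so sig = (5;(1))

Sorted signature multiset PRS(X):
{ (2;()) ×2,  (2;(1)),  (2;(1,1)) ×2,  (2;(1,1,1)) ×5,  (2;(1,1,1,1)) ×2,  (2;(1,1,1,2)),  (2;(1,1,2)) ×2,  (2;(1,2,2)),  (3;(1)) ×2,  (3;(1,1)),  (3;(1,1,2)),  (4;()),  (4;(1)) ×2,  (5;(1)) }


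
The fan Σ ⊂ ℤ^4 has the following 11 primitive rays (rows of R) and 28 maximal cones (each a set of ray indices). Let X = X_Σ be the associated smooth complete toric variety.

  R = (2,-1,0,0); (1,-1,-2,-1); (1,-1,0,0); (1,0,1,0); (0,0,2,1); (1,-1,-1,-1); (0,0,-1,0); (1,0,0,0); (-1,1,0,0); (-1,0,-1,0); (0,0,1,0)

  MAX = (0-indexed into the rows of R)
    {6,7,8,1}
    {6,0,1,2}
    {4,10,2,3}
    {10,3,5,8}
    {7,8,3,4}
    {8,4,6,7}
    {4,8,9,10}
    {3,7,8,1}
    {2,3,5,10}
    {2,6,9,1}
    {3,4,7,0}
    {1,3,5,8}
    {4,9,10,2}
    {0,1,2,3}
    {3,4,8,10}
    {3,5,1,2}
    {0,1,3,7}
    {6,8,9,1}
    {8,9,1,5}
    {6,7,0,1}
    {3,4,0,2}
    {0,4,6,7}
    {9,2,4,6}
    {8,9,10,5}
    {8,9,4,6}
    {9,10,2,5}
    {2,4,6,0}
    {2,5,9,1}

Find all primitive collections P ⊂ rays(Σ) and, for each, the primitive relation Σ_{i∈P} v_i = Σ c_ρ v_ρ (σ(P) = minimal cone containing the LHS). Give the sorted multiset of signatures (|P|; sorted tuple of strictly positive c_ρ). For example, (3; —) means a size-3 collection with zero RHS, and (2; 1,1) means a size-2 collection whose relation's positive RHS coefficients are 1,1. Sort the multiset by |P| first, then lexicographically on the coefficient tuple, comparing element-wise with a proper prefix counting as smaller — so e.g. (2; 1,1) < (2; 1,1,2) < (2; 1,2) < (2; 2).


|primitive collections| = 16. Relations:

  • {2,8}:  v_{2} + v_{8} = 0  →  sig = (2; —)
  • {3,9}:  v_{3} + v_{9} = 0  →  sig = (2; —)
  • {6,10}:  v_{6} + v_{10} = 0  →  sig = (2; —)
  • {0,8}:  v_{0} + v_{8} = v_{7}  →  sig = (2; 1)
  • {1,4}:  v_{1} + v_{4} = v_{2}  →  sig = (2; 1)
  • {1,10}:  v_{1} + v_{10} = v_{5}  →  sig = (2; 1)
  • {2,7}:  v_{2} + v_{7} = v_{0}  →  sig = (2; 1)
  • {3,6}:  v_{3} + v_{6} = v_{7}  →  sig = (2; 1)
  • {5,6}:  v_{5} + v_{6} = v_{1}  →  sig = (2; 1)
  • {7,9}:  v_{7} + v_{9} = v_{6}  →  sig = (2; 1)
  • {7,10}:  v_{7} + v_{10} = v_{3}  →  sig = (2; 1)
  • {0,9}:  v_{0} + v_{9} = v_{2} + v_{6}  →  sig = (2; 1,1)
  • {0,10}:  v_{0} + v_{10} = v_{2} + v_{3}  →  sig = (2; 1,1)
  • {4,5}:  v_{4} + v_{5} = v_{2} + v_{10}  →  sig = (2; 1,1)
  • {5,7}:  v_{5} + v_{7} = v_{1} + v_{3}  →  sig = (2; 1,1)
  • {0,5}:  v_{0} + v_{5} = v_{1} + v_{2} + v_{3}  →  sig = (2; 1,1,1)

Sorted signature multiset PRS(X):
{ (2; —) ×3,  (2; 1) ×8,  (2; 1,1) ×4,  (2; 1,1,1) }


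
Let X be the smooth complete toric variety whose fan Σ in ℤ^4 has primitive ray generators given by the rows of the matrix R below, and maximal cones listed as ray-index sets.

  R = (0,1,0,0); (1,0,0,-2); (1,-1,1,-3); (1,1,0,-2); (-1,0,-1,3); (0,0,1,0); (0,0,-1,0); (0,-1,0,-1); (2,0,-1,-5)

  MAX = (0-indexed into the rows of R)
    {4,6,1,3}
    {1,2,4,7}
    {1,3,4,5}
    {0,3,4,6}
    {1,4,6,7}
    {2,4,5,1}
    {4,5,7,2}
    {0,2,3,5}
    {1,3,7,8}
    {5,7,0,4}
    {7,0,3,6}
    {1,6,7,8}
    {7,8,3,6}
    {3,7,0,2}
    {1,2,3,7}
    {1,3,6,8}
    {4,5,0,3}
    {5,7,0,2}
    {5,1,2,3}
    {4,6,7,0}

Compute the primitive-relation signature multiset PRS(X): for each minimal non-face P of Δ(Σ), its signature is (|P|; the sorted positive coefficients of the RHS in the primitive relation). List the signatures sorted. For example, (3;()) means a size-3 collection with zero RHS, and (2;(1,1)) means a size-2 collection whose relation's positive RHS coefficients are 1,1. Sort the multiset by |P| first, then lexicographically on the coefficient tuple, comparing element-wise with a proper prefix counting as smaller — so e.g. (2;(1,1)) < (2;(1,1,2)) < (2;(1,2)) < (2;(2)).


|primitive collections| = 13. Relations:

  P = {5,6}:  v_{5} + v_{6} = 0 ; sig = (2;())
  P = {0,1}:  v_{0} + v_{1} = v_{3} ; sig = (2;(1))
  P = {2,6}:  v_{2} + v_{6} = v_{1} + v_{7} ; sig = (2;(1,1))
  P = {5,8}:  v_{5} + v_{8} = v_{1} + v_{3} + v_{7} ; sig = (2;(1,1,1))
  P = {0,8}:  v_{0} + v_{8} = 2·v_{3} + v_{6} + v_{7} ; sig = (2;(1,1,2))
  P = {4,8}:  v_{4} + v_{8} = v_{1} + 2·v_{6} ; sig = (2;(1,2))
  P = {2,8}:  v_{2} + v_{8} = 2·v_{1} + v_{3} + 2·v_{7} ; sig = (2;(1,2,2))
  P = {0,2,4}:  v_{0} + v_{2} + v_{4} = 0 ; sig = (3;())
  P = {1,5,7}:  v_{1} + v_{5} + v_{7} = v_{2} ; sig = (3;(1))
  P = {2,3,4}:  v_{2} + v_{3} + v_{4} = v_{1} ; sig = (3;(1))
  P = {3,4,7}:  v_{3} + v_{4} + v_{7} = v_{6} ; sig = (3;(1))
  P = {3,5,7}:  v_{3} + v_{5} + v_{7} = v_{0} + v_{2} ; sig = (3;(1,1))
  P = {1,3,6,7}:  v_{1} + v_{3} + v_{6} + v_{7} = v_{8} ; sig = (4;(1))

Sorted signature multiset PRS(X):
    (2;())
    (2;(1))
    (2;(1,1))
    (2;(1,1,1))
    (2;(1,1,2))
    (2;(1,2))
    (2;(1,2,2))
    (3;())
    (3;(1))
    (3;(1))
    (3;(1))
    (3;(1,1))
    (4;(1))


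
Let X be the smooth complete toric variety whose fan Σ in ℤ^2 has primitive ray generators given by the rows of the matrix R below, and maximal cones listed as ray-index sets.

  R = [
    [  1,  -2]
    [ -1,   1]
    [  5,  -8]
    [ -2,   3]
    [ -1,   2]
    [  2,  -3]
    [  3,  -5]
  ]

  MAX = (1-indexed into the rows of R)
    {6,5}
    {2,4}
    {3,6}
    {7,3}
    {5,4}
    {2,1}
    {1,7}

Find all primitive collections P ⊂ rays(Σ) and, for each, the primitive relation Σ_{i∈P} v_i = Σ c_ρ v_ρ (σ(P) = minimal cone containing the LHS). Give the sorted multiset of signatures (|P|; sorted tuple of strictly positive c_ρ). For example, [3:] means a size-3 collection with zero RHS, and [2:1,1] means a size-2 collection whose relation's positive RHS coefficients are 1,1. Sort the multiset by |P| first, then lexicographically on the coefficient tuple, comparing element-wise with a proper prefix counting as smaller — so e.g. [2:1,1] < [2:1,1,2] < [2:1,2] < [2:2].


14 collections generate NE(X_Σ); each relation:

  {1,5}:  v_{1} + v_{5} = 0  →  sig = [2:]
  {4,6}:  v_{4} + v_{6} = 0  →  sig = [2:]
  {1,4}:  v_{1} + v_{4} = v_{2}  →  sig = [2:1]
  {1,6}:  v_{1} + v_{6} = v_{7}  →  sig = [2:1]
  {2,5}:  v_{2} + v_{5} = v_{4}  →  sig = [2:1]
  {2,6}:  v_{2} + v_{6} = v_{1}  →  sig = [2:1]
  {3,4}:  v_{3} + v_{4} = v_{7}  →  sig = [2:1]
  {4,7}:  v_{4} + v_{7} = v_{1}  →  sig = [2:1]
  {5,7}:  v_{5} + v_{7} = v_{6}  →  sig = [2:1]
  {6,7}:  v_{6} + v_{7} = v_{3}  →  sig = [2:1]
  {2,3}:  v_{2} + v_{3} = v_{1} + v_{7}  →  sig = [2:1,1]
  {1,3}:  v_{1} + v_{3} = 2·v_{7}  →  sig = [2:2]
  {2,7}:  v_{2} + v_{7} = 2·v_{1}  →  sig = [2:2]
  {3,5}:  v_{3} + v_{5} = 2·v_{6}  →  sig = [2:2]

Sorted signature multiset PRS(X):
{ [2:] ×2,  [2:1] ×8,  [2:1,1],  [2:2] ×3 }


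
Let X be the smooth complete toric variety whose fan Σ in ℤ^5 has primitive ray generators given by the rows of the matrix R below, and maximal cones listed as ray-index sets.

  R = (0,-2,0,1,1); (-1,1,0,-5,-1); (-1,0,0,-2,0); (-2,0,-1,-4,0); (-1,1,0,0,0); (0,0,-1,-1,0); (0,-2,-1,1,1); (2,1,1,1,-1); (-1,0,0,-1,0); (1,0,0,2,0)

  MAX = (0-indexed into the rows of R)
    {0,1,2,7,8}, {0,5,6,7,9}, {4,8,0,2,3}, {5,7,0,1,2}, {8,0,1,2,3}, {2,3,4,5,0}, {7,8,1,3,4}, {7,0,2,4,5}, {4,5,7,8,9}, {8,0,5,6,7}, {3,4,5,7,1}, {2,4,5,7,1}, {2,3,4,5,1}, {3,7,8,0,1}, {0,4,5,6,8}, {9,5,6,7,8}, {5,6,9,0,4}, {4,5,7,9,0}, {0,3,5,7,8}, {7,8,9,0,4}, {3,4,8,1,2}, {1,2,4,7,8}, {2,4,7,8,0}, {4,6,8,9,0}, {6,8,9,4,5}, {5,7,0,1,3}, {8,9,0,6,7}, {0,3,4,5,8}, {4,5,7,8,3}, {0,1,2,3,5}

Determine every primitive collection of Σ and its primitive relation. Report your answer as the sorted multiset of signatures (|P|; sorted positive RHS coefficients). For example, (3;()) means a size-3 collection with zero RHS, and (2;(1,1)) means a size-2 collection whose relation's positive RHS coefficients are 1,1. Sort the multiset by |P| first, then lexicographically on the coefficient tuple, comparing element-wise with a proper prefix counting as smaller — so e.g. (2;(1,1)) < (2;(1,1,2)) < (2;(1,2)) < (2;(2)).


|primitive collections| = 14. Relations:

  P={2,9}:  v_{2} + v_{9} = 0  ⟹  sig = (2;())
  P={1,9}:  v_{1} + v_{9} = v_{3} + v_{7}  ⟹  sig = (2;(1,1))
  P={3,9}:  v_{3} + v_{9} = v_{5} + v_{8}  ⟹  sig = (2;(1,1))
  P={2,6}:  v_{2} + v_{6} = v_{0} + v_{5} + v_{8}  ⟹  sig = (2;(1,1,1))
  P={1,6}:  v_{1} + v_{6} = v_{0} + v_{3} + v_{5} + v_{7} + v_{8}  ⟹  sig = (2;(1,1,1,1,1))
  P={3,6}:  v_{3} + v_{6} = v_{0} + 2·v_{5} + 2·v_{8}  ⟹  sig = (2;(1,2,2))
  P={2,3,7}:  v_{2} + v_{3} + v_{7} = v_{1}  ⟹  sig = (3;(1))
  P={2,5,8}:  v_{2} + v_{5} + v_{8} = v_{3}  ⟹  sig = (3;(1))
  P={4,6,7}:  v_{4} + v_{6} + v_{7} = v_{9}  ⟹  sig = (3;(1))
  P={1,5,8}:  v_{1} + v_{5} + v_{8} = 2·v_{3} + v_{7}  ⟹  sig = (3;(1,2))
  P={0,1,4}:  v_{0} + v_{1} + v_{4} = 2·v_{2}  ⟹  sig = (3;(2))
  P={0,3,4,7}:  v_{0} + v_{3} + v_{4} + v_{7} = v_{2}  ⟹  sig = (4;(1))
  P={0,5,8,9}:  v_{0} + v_{5} + v_{8} + v_{9} = v_{6}  ⟹  sig = (4;(1))
  P={0,4,5,7,8}:  v_{0} + v_{4} + v_{5} + v_{7} + v_{8} = 0  ⟹  sig = (5;())

Signatures (|P|; sorted positive RHS coefficients), sorted:
{ (2;()),  (2;(1,1)) ×2,  (2;(1,1,1)),  (2;(1,1,1,1,1)),  (2;(1,2,2)),  (3;(1)) ×3,  (3;(1,2)),  (3;(2)),  (4;(1)) ×2,  (5;()) }


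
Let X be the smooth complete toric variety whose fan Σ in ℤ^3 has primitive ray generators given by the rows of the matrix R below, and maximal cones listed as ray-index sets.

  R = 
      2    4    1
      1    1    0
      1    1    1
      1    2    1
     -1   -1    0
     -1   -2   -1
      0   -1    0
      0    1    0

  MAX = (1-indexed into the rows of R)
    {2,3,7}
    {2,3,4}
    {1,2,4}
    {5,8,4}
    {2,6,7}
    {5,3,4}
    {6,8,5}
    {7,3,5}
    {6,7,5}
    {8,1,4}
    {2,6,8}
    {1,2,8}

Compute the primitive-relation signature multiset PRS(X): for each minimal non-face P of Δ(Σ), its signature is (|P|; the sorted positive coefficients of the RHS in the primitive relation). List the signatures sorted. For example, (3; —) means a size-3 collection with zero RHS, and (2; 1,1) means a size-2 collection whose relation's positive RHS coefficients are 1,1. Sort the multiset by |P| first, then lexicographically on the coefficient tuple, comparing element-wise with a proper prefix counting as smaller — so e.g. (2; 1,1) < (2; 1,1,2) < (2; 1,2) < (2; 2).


Δ(Σ) — 8 vertices, 11 min non-faces:

  P={2,5}:  v_{2} + v_{5} = 0  ⇒ sig = (2; —)
  P={4,6}:  v_{4} + v_{6} = 0  ⇒ sig = (2; —)
  P={7,8}:  v_{7} + v_{8} = 0  ⇒ sig = (2; —)
  P={3,6}:  v_{3} + v_{6} = v_{7}  ⇒ sig = (2; 1)
  P={3,8}:  v_{3} + v_{8} = v_{4}  ⇒ sig = (2; 1)
  P={4,7}:  v_{4} + v_{7} = v_{3}  ⇒ sig = (2; 1)
  P={1,5}:  v_{1} + v_{5} = v_{4} + v_{8}  ⇒ sig = (2; 1,1)
  P={1,6}:  v_{1} + v_{6} = v_{2} + v_{8}  ⇒ sig = (2; 1,1)
  P={1,7}:  v_{1} + v_{7} = v_{2} + v_{4}  ⇒ sig = (2; 1,1)
  P={1,3}:  v_{1} + v_{3} = v_{2} + 2·v_{4}  ⇒ sig = (2; 1,2)
  P={2,4,8}:  v_{2} + v_{4} + v_{8} = v_{1}  ⇒ sig = (3; 1)

Signatures (|P|; sorted positive RHS coefficients), sorted:
[(2; —), (2; —), (2; —), (2; 1), (2; 1), (2; 1), (2; 1,1), (2; 1,1), (2; 1,1), (2; 1,2), (3; 1)]


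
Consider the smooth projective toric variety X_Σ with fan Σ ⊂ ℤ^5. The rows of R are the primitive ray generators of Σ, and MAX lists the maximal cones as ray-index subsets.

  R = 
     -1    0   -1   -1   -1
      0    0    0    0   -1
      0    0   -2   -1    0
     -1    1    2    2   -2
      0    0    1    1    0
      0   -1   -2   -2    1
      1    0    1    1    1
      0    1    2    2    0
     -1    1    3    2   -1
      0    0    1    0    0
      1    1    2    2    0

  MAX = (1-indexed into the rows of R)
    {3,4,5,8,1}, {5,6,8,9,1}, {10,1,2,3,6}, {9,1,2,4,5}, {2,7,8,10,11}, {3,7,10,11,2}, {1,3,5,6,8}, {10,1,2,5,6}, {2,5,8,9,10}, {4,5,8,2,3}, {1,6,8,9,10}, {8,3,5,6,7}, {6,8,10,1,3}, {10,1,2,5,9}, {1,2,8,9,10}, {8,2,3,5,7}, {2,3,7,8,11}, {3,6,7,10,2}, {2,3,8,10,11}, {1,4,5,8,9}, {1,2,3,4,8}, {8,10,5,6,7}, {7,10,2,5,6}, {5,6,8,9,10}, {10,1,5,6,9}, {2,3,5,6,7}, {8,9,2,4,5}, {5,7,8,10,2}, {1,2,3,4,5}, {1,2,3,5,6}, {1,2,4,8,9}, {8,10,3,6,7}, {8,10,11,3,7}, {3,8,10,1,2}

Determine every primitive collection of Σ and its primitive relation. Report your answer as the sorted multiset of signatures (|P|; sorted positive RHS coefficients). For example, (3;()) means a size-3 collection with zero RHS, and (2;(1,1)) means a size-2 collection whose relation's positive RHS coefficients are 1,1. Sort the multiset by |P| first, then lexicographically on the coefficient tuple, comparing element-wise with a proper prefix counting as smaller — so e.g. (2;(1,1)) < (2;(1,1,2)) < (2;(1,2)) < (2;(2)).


Δ(Σ) — 11 vertices, 17 min non-faces:

  P={1,7}:  v_{1} + v_{7} = 0  ⇒ sig = (2;())
  P={3,9}:  v_{3} + v_{9} = v_{1} + v_{8}  ⇒ sig = (2;(1,1))
  P={4,6}:  v_{4} + v_{6} = v_{1} + v_{5}  ⇒ sig = (2;(1,1))
  P={4,10}:  v_{4} + v_{10} = v_{2} + v_{9}  ⇒ sig = (2;(1,1))
  P={4,7}:  v_{4} + v_{7} = v_{2} + v_{5} + v_{8}  ⇒ sig = (2;(1,1,1))
  P={5,11}:  v_{5} + v_{11} = v_{2} + v_{7} + v_{8}  ⇒ sig = (2;(1,1,1))
  P={6,11}:  v_{6} + v_{11} = v_{3} + v_{7} + v_{10}  ⇒ sig = (2;(1,1,1))
  P={7,9}:  v_{7} + v_{9} = v_{5} + v_{8} + v_{10}  ⇒ sig = (2;(1,1,1))
  P={1,11}:  v_{1} + v_{11} = v_{2} + v_{3} + v_{8} + v_{10}  ⇒ sig = (2;(1,1,1,1))
  P={9,11}:  v_{9} + v_{11} = v_{2} + 2·v_{8} + v_{10}  ⇒ sig = (2;(1,1,2))
  P={4,11}:  v_{4} + v_{11} = 2·v_{2} + 2·v_{8}  ⇒ sig = (2;(2,2))
  P={2,6,8}:  v_{2} + v_{6} + v_{8} = 0  ⇒ sig = (3;())
  P={3,5,10}:  v_{3} + v_{5} + v_{10} = 0  ⇒ sig = (3;())
  P={2,6,9}:  v_{2} + v_{6} + v_{9} = v_{1} + v_{5} + v_{10}  ⇒ sig = (3;(1,1,1))
  P={1,2,5,8}:  v_{1} + v_{2} + v_{5} + v_{8} = v_{4}  ⇒ sig = (4;(1))
  P={1,5,8,10}:  v_{1} + v_{5} + v_{8} + v_{10} = v_{9}  ⇒ sig = (4;(1))
  P={2,3,7,8,10}:  v_{2} + v_{3} + v_{7} + v_{8} + v_{10} = v_{11}  ⇒ sig = (5;(1))

so the primitive-relation signature multiset is
    |P|=2: 11 collections, coeffs (), (1,1), (1,1), (1,1), (1,1,1), (1,1,1), (1,1,1), (1,1,1), (1,1,1,1), (1,1,2), (2,2)
    |P|=3: 3 collections, coeffs (), (), (1,1,1)
    |P|=4: 2 collections, coeffs (1), (1)
    |P|=5: 1 collection, coeffs (1)


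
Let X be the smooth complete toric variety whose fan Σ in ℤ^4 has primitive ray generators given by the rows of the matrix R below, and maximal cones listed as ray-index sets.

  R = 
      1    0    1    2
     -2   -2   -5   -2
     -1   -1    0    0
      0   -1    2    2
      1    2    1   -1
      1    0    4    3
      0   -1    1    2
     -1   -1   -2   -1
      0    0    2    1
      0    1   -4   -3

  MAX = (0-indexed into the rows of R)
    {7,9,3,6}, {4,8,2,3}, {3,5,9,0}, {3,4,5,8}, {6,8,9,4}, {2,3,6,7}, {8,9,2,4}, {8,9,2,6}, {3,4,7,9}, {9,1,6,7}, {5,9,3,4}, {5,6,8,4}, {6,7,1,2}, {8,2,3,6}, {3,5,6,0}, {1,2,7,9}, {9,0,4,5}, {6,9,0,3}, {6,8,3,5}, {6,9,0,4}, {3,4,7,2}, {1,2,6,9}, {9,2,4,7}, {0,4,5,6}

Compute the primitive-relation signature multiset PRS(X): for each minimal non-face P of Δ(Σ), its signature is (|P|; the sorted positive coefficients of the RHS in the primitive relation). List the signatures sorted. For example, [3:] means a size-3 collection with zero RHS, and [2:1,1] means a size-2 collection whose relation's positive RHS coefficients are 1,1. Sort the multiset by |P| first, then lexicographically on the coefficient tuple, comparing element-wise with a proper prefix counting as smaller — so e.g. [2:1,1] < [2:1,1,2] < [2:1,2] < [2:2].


|primitive collections| = 20. Relations:

  P = {0,2}:  v_{0} + v_{2} = v_{6}  so sig = [2:1]
  P = {5,7}:  v_{5} + v_{7} = v_{3}  so sig = [2:1]
  P = {7,8}:  v_{7} + v_{8} = v_{2}  so sig = [2:1]
  P = {1,4}:  v_{1} + v_{4} = v_{2} + v_{9}  so sig = [2:1,1]
  P = {1,5}:  v_{1} + v_{5} = v_{6} + v_{7}  so sig = [2:1,1]
  P = {2,5}:  v_{2} + v_{5} = v_{3} + v_{8}  so sig = [2:1,1]
  P = {0,7}:  v_{0} + v_{7} = v_{3} + v_{6} + v_{9}  so sig = [2:1,1,1]
  P = {0,1}:  v_{0} + v_{1} = 2·v_{6} + v_{7} + v_{9}  so sig = [2:1,1,2]
  P = {1,8}:  v_{1} + v_{8} = 2·v_{2} + v_{6} + v_{9}  so sig = [2:1,1,2]
  P = {0,8}:  v_{0} + v_{8} = v_{4} + 2·v_{6}  so sig = [2:1,2]
  P = {1,3}:  v_{1} + v_{3} = v_{6} + 2·v_{7}  so sig = [2:1,2]
  P = {3,8,9}:  v_{3} + v_{8} + v_{9} = 0  so sig = [3:]
  P = {4,6,7}:  v_{4} + v_{6} + v_{7} = 0  so sig = [3:]
  P = {2,3,9}:  v_{2} + v_{3} + v_{9} = v_{7}  so sig = [3:1]
  P = {2,4,6}:  v_{2} + v_{4} + v_{6} = v_{8}  so sig = [3:1]
  P = {3,4,6}:  v_{3} + v_{4} + v_{6} = v_{5}  so sig = [3:1]
  P = {5,6,9}:  v_{5} + v_{6} + v_{9} = v_{0}  so sig = [3:1]
  P = {5,8,9}:  v_{5} + v_{8} + v_{9} = v_{4} + v_{6}  so sig = [3:1,1]
  P = {0,3,4}:  v_{0} + v_{3} + v_{4} = 2·v_{5} + v_{9}  so sig = [3:1,2]
  P = {2,6,7,9}:  v_{2} + v_{6} + v_{7} + v_{9} = v_{1}  so sig = [4:1]

Sorted signature multiset PRS(X):
{ [2:1] ×3,  [2:1,1] ×3,  [2:1,1,1],  [2:1,1,2] ×2,  [2:1,2] ×2,  [3:] ×2,  [3:1] ×4,  [3:1,1],  [3:1,2],  [4:1] }


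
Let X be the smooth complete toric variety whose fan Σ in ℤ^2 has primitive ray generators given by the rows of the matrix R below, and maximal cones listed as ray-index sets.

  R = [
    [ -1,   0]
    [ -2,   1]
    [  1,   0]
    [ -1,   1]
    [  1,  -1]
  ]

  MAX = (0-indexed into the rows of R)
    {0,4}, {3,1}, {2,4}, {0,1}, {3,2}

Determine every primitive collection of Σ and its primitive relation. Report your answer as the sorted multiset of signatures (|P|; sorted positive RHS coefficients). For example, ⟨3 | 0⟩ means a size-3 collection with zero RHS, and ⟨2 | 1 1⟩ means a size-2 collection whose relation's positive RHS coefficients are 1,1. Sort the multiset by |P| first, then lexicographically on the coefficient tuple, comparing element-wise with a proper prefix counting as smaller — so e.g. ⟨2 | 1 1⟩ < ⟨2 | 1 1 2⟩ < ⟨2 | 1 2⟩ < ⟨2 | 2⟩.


5 minimal non-faces of Δ(Σ) (on 5 rays):

  P={0,2}:  v_{0} + v_{2} = 0  ⇒ sig = ⟨2 | 0⟩
  P={3,4}:  v_{3} + v_{4} = 0  ⇒ sig = ⟨2 | 0⟩
  P={0,3}:  v_{0} + v_{3} = v_{1}  ⇒ sig = ⟨2 | 1⟩
  P={1,2}:  v_{1} + v_{2} = v_{3}  ⇒ sig = ⟨2 | 1⟩
  P={1,4}:  v_{1} + v_{4} = v_{0}  ⇒ sig = ⟨2 | 1⟩

so the primitive-relation signature multiset is
    |P|=2: 5 collections, coeffs (), (), (1), (1), (1)


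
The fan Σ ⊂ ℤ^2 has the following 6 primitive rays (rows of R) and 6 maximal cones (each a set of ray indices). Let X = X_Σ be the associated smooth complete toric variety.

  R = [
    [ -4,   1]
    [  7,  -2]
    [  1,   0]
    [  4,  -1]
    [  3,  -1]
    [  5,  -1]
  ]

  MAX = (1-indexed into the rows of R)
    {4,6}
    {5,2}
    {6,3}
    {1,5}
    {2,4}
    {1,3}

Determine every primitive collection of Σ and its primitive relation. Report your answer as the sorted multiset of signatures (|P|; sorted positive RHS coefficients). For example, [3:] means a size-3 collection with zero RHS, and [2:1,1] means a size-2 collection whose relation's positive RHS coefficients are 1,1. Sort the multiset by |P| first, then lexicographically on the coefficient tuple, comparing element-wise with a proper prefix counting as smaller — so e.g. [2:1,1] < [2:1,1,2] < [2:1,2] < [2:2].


Δ(Σ) — 6 vertices, 9 min non-faces:

  P={1,4}:  v_{1} + v_{4} = 0  so sig = [2:]
  P={1,2}:  v_{1} + v_{2} = v_{5}  so sig = [2:1]
  P={1,6}:  v_{1} + v_{6} = v_{3}  so sig = [2:1]
  P={3,4}:  v_{3} + v_{4} = v_{6}  so sig = [2:1]
  P={3,5}:  v_{3} + v_{5} = v_{4}  so sig = [2:1]
  P={4,5}:  v_{4} + v_{5} = v_{2}  so sig = [2:1]
  P={2,3}:  v_{2} + v_{3} = 2·v_{4}  so sig = [2:2]
  P={5,6}:  v_{5} + v_{6} = 2·v_{4}  so sig = [2:2]
  P={2,6}:  v_{2} + v_{6} = 3·v_{4}  so sig = [2:3]

Sorted signature multiset PRS(X):
    [2:]
    [2:1]
    [2:1]
    [2:1]
    [2:1]
    [2:1]
    [2:2]
    [2:2]
    [2:3]


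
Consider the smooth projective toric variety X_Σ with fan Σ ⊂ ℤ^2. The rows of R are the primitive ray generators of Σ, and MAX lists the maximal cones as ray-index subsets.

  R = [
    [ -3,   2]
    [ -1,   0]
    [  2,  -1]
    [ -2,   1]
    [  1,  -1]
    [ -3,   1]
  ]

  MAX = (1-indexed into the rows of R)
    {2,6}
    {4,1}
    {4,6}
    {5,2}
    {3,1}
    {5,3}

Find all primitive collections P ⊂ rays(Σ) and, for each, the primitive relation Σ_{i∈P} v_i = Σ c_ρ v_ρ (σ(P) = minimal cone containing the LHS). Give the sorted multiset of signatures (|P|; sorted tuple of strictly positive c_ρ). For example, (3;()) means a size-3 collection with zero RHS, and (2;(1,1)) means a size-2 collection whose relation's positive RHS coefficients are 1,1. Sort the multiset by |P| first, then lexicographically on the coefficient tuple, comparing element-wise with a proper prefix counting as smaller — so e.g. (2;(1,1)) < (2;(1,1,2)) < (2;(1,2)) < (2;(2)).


9 collections generate NE(X_Σ); each relation:

  P = {3,4}:  v_{3} + v_{4} = 0  ⇒ sig = (2;())
  P = {1,5}:  v_{1} + v_{5} = v_{4}  ⇒ sig = (2;(1))
  P = {2,3}:  v_{2} + v_{3} = v_{5}  ⇒ sig = (2;(1))
  P = {2,4}:  v_{2} + v_{4} = v_{6}  ⇒ sig = (2;(1))
  P = {3,6}:  v_{3} + v_{6} = v_{2}  ⇒ sig = (2;(1))
  P = {4,5}:  v_{4} + v_{5} = v_{2}  ⇒ sig = (2;(1))
  P = {1,2}:  v_{1} + v_{2} = 2·v_{4}  ⇒ sig = (2;(2))
  P = {5,6}:  v_{5} + v_{6} = 2·v_{2}  ⇒ sig = (2;(2))
  P = {1,6}:  v_{1} + v_{6} = 3·v_{4}  ⇒ sig = (2;(3))

so the primitive-relation signature multiset is
    (2;())
    (2;(1))
    (2;(1))
    (2;(1))
    (2;(1))
    (2;(1))
    (2;(2))
    (2;(2))
    (2;(3))


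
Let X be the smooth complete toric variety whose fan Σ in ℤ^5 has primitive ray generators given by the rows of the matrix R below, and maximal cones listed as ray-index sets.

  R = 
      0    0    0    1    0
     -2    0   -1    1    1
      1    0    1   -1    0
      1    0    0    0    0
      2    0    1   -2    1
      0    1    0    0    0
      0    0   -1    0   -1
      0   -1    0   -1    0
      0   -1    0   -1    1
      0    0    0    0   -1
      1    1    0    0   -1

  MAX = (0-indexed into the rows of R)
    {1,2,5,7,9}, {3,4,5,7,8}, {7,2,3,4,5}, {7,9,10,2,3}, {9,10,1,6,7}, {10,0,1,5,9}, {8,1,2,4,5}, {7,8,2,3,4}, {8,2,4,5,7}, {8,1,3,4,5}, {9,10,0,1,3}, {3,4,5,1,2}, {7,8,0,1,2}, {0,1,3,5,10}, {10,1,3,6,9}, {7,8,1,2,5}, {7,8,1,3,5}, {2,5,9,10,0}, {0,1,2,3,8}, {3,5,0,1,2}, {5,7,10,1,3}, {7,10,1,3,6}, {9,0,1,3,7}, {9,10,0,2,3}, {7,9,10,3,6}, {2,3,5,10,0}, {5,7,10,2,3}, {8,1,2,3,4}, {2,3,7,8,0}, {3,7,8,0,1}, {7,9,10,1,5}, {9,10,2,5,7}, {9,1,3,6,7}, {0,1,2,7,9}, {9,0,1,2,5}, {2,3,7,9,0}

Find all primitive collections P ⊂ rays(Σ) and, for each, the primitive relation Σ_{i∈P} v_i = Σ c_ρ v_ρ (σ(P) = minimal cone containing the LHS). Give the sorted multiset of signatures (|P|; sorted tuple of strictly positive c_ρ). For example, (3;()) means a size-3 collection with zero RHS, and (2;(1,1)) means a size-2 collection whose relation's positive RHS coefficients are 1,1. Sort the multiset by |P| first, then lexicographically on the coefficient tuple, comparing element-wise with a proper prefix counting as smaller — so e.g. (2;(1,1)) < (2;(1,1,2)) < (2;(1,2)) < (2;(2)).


Primitive collections (20):

  P={8,9}:  v_{8} + v_{9} = v_{7} ; sig = (2;(1))
  P={2,6}:  v_{2} + v_{6} = v_{7} + v_{10} ; sig = (2;(1,1))
  P={8,10}:  v_{8} + v_{10} = v_{3} + v_{5} + v_{7} ; sig = (2;(1,1,1))
  P={4,9}:  v_{4} + v_{9} = v_{2} + v_{3} + v_{5} + v_{7} ; sig = (2;(1,1,1,1))
  P={6,8}:  v_{6} + v_{8} = v_{1} + v_{3} + 2·v_{7} + v_{10} ; sig = (2;(1,1,1,2))
  P={5,6}:  v_{5} + v_{6} = v_{1} + v_{7} + 2·v_{10} ; sig = (2;(1,1,2))
  P={4,10}:  v_{4} + v_{10} = v_{2} + 2·v_{3} + 2·v_{5} + v_{7} ; sig = (2;(1,1,2,2))
  P={0,4}:  v_{0} + v_{4} = v_{1} + 2·v_{2} + 2·v_{3} ; sig = (2;(1,2,2))
  P={0,6}:  v_{0} + v_{6} = v_{1} + 2·v_{3} + 2·v_{9} ; sig = (2;(1,2,2))
  P={4,6}:  v_{4} + v_{6} = 2·v_{3} + 2·v_{5} + 2·v_{7} ; sig = (2;(2,2,2))
  P={0,5,7}:  v_{0} + v_{5} + v_{7} = 0 ; sig = (3;())
  P={1,2,10}:  v_{1} + v_{2} + v_{10} = v_{5} ; sig = (3;(1))
  P={3,5,9}:  v_{3} + v_{5} + v_{9} = v_{10} ; sig = (3;(1))
  P={0,7,10}:  v_{0} + v_{7} + v_{10} = v_{3} + v_{9} ; sig = (3;(1,1))
  P={0,5,8}:  v_{0} + v_{5} + v_{8} = v_{1} + v_{2} + v_{3} ; sig = (3;(1,1,1))
  P={1,4,7}:  v_{1} + v_{4} + v_{7} = v_{5} + 2·v_{8} ; sig = (3;(1,2))
  P={1,2,3,9}:  v_{1} + v_{2} + v_{3} + v_{9} = 0 ; sig = (4;())
  P={1,2,3,7}:  v_{1} + v_{2} + v_{3} + v_{7} = v_{8} ; sig = (4;(1))
  P={2,3,5,8}:  v_{2} + v_{3} + v_{5} + v_{8} = v_{4} ; sig = (4;(1))
  P={1,3,7,9,10}:  v_{1} + v_{3} + v_{7} + v_{9} + v_{10} = v_{6} ; sig = (5;(1))

Signatures (|P|; sorted positive RHS coefficients), sorted:
    |P|=2: 10 collections, coeffs (1), (1,1), (1,1,1), (1,1,1,1), (1,1,1,2), (1,1,2), (1,1,2,2), (1,2,2), (1,2,2), (2,2,2)
    |P|=3: 6 collections, coeffs (), (1), (1), (1,1), (1,1,1), (1,2)
    |P|=4: 3 collections, coeffs (), (1), (1)
    |P|=5: 1 collection, coeffs (1)


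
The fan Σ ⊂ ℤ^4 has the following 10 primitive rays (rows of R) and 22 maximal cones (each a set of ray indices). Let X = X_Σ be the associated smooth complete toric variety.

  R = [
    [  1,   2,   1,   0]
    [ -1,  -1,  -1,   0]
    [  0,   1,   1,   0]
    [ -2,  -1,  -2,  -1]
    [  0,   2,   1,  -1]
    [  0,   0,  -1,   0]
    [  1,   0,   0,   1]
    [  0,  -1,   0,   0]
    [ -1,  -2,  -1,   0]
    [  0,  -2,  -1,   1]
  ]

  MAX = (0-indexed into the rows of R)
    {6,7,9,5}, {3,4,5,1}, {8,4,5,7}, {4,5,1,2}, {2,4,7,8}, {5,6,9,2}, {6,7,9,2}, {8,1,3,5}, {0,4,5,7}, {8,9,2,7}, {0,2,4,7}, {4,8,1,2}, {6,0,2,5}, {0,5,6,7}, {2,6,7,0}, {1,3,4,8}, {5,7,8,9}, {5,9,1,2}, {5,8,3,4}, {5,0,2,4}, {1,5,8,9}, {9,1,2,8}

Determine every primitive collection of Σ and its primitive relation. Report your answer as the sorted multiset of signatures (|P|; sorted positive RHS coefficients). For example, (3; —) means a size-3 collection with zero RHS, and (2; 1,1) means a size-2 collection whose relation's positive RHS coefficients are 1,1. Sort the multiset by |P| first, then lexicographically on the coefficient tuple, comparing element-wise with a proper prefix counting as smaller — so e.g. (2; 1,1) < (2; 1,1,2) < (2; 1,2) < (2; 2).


16 minimal non-faces of Δ(Σ) (on 10 rays):

  P={0,8}:  v_{0} + v_{8} = 0  so sig = (2; —)
  P={4,9}:  v_{4} + v_{9} = 0  so sig = (2; —)
  P={0,9}:  v_{0} + v_{9} = v_{6}  so sig = (2; 1)
  P={1,7}:  v_{1} + v_{7} = v_{8}  so sig = (2; 1)
  P={4,6}:  v_{4} + v_{6} = v_{0}  so sig = (2; 1)
  P={6,8}:  v_{6} + v_{8} = v_{9}  so sig = (2; 1)
  P={0,1}:  v_{0} + v_{1} = v_{2} + v_{5}  so sig = (2; 1,1)
  P={3,6}:  v_{3} + v_{6} = v_{1} + v_{5}  so sig = (2; 1,1)
  P={0,3}:  v_{0} + v_{3} = v_{1} + v_{4} + v_{5}  so sig = (2; 1,1,1)
  P={1,6}:  v_{1} + v_{6} = v_{2} + v_{5} + v_{9}  so sig = (2; 1,1,1)
  P={3,9}:  v_{3} + v_{9} = v_{1} + v_{5} + v_{8}  so sig = (2; 1,1,1)
  P={3,7}:  v_{3} + v_{7} = v_{4} + v_{5} + 2·v_{8}  so sig = (2; 1,1,2)
  P={2,3}:  v_{2} + v_{3} = 2·v_{1} + v_{4}  so sig = (2; 1,2)
  P={2,5,7}:  v_{2} + v_{5} + v_{7} = 0  so sig = (3; —)
  P={2,5,8}:  v_{2} + v_{5} + v_{8} = v_{1}  so sig = (3; 1)
  P={1,4,5,8}:  v_{1} + v_{4} + v_{5} + v_{8} = v_{3}  so sig = (4; 1)

Sorted signature multiset PRS(X):
    |P|=2: 13 collections, coeffs (), (), (1), (1), (1), (1), (1,1), (1,1), (1,1,1), (1,1,1), (1,1,1), (1,1,2), (1,2)
    |P|=3: 2 collections, coeffs (), (1)
    |P|=4: 1 collection, coeffs (1)
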